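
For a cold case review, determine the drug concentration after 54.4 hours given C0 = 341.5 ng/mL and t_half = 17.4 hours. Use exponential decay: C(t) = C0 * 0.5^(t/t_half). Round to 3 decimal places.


Drug concentration decay:
Number of half-lives = t / t_half = 54.4 / 17.4 = 3.126437
Decay factor = 0.5^3.126437 = 0.11451139
C(t) = 341.5 * 0.11451139 = 39.106 ng/mL

39.106


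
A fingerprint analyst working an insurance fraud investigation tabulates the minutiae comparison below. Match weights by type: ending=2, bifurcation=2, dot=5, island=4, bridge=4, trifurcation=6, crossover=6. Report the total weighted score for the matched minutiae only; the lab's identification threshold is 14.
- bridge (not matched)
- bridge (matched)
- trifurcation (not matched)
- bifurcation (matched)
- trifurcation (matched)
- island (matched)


Weighted minutiae match score:
  bridge: not matched, +0
  bridge: matched, +4 (running total 4)
  trifurcation: not matched, +0
  bifurcation: matched, +2 (running total 6)
  trifurcation: matched, +6 (running total 12)
  island: matched, +4 (running total 16)
Total score = 16
Threshold = 14; verdict = identification

16


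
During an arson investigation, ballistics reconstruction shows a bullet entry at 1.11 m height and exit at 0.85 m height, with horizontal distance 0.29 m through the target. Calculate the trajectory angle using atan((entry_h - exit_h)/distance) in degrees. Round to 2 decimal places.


Bullet trajectory angle:
Height difference = 1.11 - 0.85 = 0.26 m
angle = atan(0.26 / 0.29)
angle = atan(0.896552)
angle = 41.88 degrees

41.88


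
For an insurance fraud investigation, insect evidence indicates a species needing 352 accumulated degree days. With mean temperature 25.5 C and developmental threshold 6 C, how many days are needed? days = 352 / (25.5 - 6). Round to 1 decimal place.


Insect development time:
Effective temperature = avg_temp - T_base = 25.5 - 6 = 19.5 C
Days = ADD / effective_temp = 352 / 19.5 = 18.1 days

18.1


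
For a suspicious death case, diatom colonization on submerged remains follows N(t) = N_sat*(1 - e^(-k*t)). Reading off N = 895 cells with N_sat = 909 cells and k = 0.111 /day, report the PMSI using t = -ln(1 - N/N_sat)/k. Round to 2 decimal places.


PMSI from diatom colonization curve:
N / N_sat = 895 / 909 = 0.984598
1 - N/N_sat = 0.015402
ln(1 - N/N_sat) = -4.173258
t = -ln(1 - N/N_sat) / k = -(-4.173258) / 0.111 = 37.60 days

37.60


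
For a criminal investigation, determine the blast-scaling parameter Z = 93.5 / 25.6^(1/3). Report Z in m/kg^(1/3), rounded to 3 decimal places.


Scaled distance calculation:
W^(1/3) = 25.6^(1/3) = 2.947225
Z = R / W^(1/3) = 93.5 / 2.947225
Z = 31.725 m/kg^(1/3)

31.725


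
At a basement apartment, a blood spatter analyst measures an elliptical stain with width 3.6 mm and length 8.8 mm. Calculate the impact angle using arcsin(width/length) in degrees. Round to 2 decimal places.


Blood spatter impact angle calculation:
width / length = 3.6 / 8.8 = 0.409091
angle = arcsin(0.409091)
angle = 24.15 degrees

24.15


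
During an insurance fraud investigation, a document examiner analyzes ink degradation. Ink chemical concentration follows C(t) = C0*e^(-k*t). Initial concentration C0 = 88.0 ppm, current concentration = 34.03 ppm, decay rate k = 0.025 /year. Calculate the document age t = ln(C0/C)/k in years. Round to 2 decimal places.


Document age estimation:
C0/C = 88.0 / 34.03 = 2.585954
ln(C0/C) = 0.950094
t = 0.950094 / 0.025 = 38.00 years

38.00


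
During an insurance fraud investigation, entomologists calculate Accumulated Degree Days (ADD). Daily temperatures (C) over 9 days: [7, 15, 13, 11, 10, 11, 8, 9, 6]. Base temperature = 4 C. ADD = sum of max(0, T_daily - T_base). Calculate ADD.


Computing ADD day by day:
Day 1: max(0, 7 - 4) = 3
Day 2: max(0, 15 - 4) = 11
Day 3: max(0, 13 - 4) = 9
Day 4: max(0, 11 - 4) = 7
Day 5: max(0, 10 - 4) = 6
Day 6: max(0, 11 - 4) = 7
Day 7: max(0, 8 - 4) = 4
Day 8: max(0, 9 - 4) = 5
Day 9: max(0, 6 - 4) = 2
Total ADD = 54

54


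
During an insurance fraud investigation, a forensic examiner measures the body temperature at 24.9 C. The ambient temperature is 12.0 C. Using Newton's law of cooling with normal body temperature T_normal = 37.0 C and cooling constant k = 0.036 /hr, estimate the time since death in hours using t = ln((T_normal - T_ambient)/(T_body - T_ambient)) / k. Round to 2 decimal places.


Using Newton's law of cooling:
t = ln((T_normal - T_ambient) / (T_body - T_ambient)) / k
T_normal - T_ambient = 25.0
T_body - T_ambient = 12.9
Ratio = 1.937984
ln(ratio) = 0.661648
t = 0.661648 / 0.036 = 18.38 hours

18.38


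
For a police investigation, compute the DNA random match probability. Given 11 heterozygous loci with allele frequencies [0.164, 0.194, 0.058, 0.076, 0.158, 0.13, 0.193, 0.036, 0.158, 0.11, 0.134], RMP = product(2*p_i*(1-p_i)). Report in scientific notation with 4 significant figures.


Computing RMP for 11 loci:
Locus 1: 2 * 0.164 * 0.836 = 0.274208
Locus 2: 2 * 0.194 * 0.806 = 0.312728
Locus 3: 2 * 0.058 * 0.942 = 0.109272
Locus 4: 2 * 0.076 * 0.924 = 0.140448
Locus 5: 2 * 0.158 * 0.842 = 0.266072
Locus 6: 2 * 0.13 * 0.87 = 0.2262
Locus 7: 2 * 0.193 * 0.807 = 0.311502
Locus 8: 2 * 0.036 * 0.964 = 0.069408
Locus 9: 2 * 0.158 * 0.842 = 0.266072
Locus 10: 2 * 0.11 * 0.89 = 0.1958
Locus 11: 2 * 0.134 * 0.866 = 0.232088
RMP = 2.071e-08

2.071e-08


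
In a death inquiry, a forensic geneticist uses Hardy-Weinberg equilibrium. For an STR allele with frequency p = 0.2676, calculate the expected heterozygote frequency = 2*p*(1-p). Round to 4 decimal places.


Hardy-Weinberg heterozygote frequency:
q = 1 - p = 1 - 0.2676 = 0.7324
2pq = 2 * 0.2676 * 0.7324 = 0.3920

0.3920


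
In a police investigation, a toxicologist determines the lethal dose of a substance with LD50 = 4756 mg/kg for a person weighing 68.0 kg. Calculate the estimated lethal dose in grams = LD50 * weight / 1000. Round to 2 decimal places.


Lethal dose calculation:
Lethal dose = LD50 * body_weight / 1000
= 4756 * 68.0 / 1000
= 323408 / 1000
= 323.41 g

323.41


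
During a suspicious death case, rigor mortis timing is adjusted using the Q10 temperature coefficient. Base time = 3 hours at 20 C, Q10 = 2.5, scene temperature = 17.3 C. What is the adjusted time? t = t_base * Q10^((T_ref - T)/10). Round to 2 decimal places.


Rigor mortis time adjustment:
Exponent = (T_ref - T_actual) / 10 = (20 - 17.3) / 10 = 0.27
Q10 factor = 2.5^0.27 = 1.28069
t_adjusted = 3 * 1.28069 = 3.84 hours

3.84


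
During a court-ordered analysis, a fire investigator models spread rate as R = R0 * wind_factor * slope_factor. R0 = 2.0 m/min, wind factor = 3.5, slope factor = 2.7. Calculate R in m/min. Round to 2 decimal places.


Fire spread rate calculation:
R = R0 * wind_factor * slope_factor
= 2.0 * 3.5 * 2.7
= 7 * 2.7
= 18.90 m/min

18.90


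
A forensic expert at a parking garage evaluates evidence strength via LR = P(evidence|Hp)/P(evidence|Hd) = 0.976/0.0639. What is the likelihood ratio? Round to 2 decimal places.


Likelihood ratio calculation:
LR = P(E|Hp) / P(E|Hd)
LR = 0.976 / 0.0639
LR = 15.27

15.27


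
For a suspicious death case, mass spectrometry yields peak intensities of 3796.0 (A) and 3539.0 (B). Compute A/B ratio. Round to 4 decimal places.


Spectral peak ratio:
Peak A = 3796.0 counts
Peak B = 3539.0 counts
Ratio = 3796.0 / 3539.0 = 1.0726

1.0726


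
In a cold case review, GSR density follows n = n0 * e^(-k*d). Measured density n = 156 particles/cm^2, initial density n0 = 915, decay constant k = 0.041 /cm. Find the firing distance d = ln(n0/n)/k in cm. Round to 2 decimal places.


GSR distance calculation:
n0/n = 915 / 156 = 5.865385
ln(n0/n) = 1.769068
d = 1.769068 / 0.041 = 43.15 cm

43.15


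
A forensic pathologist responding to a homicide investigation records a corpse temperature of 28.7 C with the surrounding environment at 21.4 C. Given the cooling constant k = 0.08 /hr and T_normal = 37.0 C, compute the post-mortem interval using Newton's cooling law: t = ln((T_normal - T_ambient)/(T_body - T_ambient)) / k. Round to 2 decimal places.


Using Newton's law of cooling:
t = ln((T_normal - T_ambient) / (T_body - T_ambient)) / k
T_normal - T_ambient = 15.6
T_body - T_ambient = 7.3
Ratio = 2.136986
ln(ratio) = 0.759396
t = 0.759396 / 0.08 = 9.49 hours

9.49


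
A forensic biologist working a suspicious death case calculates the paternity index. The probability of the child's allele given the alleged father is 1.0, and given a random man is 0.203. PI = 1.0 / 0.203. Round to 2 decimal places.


Paternity Index calculation:
PI = P(allele|father) / P(allele|random)
PI = 1.0 / 0.203
PI = 4.93

4.93


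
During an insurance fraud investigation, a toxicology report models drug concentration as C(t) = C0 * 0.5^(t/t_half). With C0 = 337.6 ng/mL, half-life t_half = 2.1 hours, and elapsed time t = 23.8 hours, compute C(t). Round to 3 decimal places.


Drug concentration decay:
Number of half-lives = t / t_half = 23.8 / 2.1 = 11.333333
Decay factor = 0.5^11.333333 = 0.00038755
C(t) = 337.6 * 0.00038755 = 0.131 ng/mL

0.131


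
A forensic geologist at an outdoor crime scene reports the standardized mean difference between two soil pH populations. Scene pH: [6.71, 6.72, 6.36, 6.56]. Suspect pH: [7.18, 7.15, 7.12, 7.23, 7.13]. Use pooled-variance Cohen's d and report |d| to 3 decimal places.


Pooled-variance Cohen's d for soil pH comparison:
Scene mean = 26.35 / 4 = 6.5875
Suspect mean = 35.81 / 5 = 7.162
Scene sample variance s_s^2 = 0.028358
Suspect sample variance s_c^2 = 0.00197
Pooled variance = ((n_s-1)*s_s^2 + (n_c-1)*s_c^2) / (n_s + n_c - 2) = 0.013279
Pooled SD = sqrt(0.013279) = 0.115235
Mean difference = -0.5745
|d| = |-0.5745| / 0.115235 = 4.985

4.985


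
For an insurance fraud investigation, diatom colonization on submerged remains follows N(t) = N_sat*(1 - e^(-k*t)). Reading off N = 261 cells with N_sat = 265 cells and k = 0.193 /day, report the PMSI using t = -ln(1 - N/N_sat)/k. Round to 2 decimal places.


PMSI from diatom colonization curve:
N / N_sat = 261 / 265 = 0.984906
1 - N/N_sat = 0.015094
ln(1 - N/N_sat) = -4.193458
t = -ln(1 - N/N_sat) / k = -(-4.193458) / 0.193 = 21.73 days

21.73


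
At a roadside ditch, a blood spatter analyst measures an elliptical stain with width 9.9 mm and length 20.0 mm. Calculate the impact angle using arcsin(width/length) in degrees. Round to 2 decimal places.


Blood spatter impact angle calculation:
width / length = 9.9 / 20.0 = 0.495
angle = arcsin(0.495)
angle = 29.67 degrees

29.67


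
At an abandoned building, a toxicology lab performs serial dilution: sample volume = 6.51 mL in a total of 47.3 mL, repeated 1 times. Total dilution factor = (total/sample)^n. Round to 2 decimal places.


Dilution factor calculation:
Single dilution = V_total / V_sample = 47.3 / 6.51 ≈ 7.265745
Number of dilutions = 1
Total DF = (47.3 / 6.51)^1 (full precision, rounded at the end) = 7.27

7.27


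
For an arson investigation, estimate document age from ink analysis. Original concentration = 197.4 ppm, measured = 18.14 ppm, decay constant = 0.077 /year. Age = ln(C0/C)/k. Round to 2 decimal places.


Document age estimation:
C0/C = 197.4 / 18.14 = 10.882029
ln(C0/C) = 2.387113
t = 2.387113 / 0.077 = 31.00 years

31.00


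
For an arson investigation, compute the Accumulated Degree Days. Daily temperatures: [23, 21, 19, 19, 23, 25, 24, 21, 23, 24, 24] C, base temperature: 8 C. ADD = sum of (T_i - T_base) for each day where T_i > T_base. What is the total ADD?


Computing ADD day by day:
Day 1: max(0, 23 - 8) = 15
Day 2: max(0, 21 - 8) = 13
Day 3: max(0, 19 - 8) = 11
Day 4: max(0, 19 - 8) = 11
Day 5: max(0, 23 - 8) = 15
Day 6: max(0, 25 - 8) = 17
Day 7: max(0, 24 - 8) = 16
Day 8: max(0, 21 - 8) = 13
Day 9: max(0, 23 - 8) = 15
Day 10: max(0, 24 - 8) = 16
Day 11: max(0, 24 - 8) = 16
Total ADD = 158

158


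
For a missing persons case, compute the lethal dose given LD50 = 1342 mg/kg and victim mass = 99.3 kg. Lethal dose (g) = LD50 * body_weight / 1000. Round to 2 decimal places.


Lethal dose calculation:
Lethal dose = LD50 * body_weight / 1000
= 1342 * 99.3 / 1000
= 133260.6 / 1000
= 133.26 g

133.26


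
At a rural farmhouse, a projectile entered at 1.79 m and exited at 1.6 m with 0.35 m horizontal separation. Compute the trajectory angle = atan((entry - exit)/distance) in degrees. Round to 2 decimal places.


Bullet trajectory angle:
Height difference = 1.79 - 1.6 = 0.19 m
angle = atan(0.19 / 0.35)
angle = atan(0.542857)
angle = 28.50 degrees

28.50


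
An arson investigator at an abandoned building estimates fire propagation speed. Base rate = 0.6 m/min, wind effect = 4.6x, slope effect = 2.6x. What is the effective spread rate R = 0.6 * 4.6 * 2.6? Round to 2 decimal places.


Fire spread rate calculation:
R = R0 * wind_factor * slope_factor
= 0.6 * 4.6 * 2.6
= 2.76 * 2.6
= 7.18 m/min

7.18


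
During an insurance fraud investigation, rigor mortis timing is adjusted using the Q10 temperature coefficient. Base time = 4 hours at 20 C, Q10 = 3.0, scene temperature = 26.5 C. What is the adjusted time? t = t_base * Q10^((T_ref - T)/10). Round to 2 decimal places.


Rigor mortis time adjustment:
Exponent = (T_ref - T_actual) / 10 = (20 - 26.5) / 10 = -0.65
Q10 factor = 3.0^-0.65 = 0.48963
t_adjusted = 4 * 0.48963 = 1.96 hours

1.96


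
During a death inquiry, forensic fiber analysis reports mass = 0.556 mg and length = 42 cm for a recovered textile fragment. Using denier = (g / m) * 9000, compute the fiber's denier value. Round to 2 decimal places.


Denier calculation:
Mass in grams = 0.556 mg / 1000 = 0.000556 g
Length in meters = 42 cm / 100 = 0.42 m
Linear density = mass / length = 0.000556 / 0.42 = 0.00132381 g/m
Denier = (g/m) * 9000 = 0.00132381 * 9000 = 11.91

11.91


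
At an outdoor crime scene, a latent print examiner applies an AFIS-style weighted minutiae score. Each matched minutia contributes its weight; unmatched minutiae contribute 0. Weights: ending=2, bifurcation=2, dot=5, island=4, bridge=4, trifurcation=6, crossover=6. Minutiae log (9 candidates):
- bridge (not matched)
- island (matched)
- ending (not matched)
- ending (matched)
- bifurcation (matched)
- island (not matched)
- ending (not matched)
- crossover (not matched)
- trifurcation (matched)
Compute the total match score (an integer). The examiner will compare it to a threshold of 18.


Weighted minutiae match score:
  bridge: not matched, +0
  island: matched, +4 (running total 4)
  ending: not matched, +0
  ending: matched, +2 (running total 6)
  bifurcation: matched, +2 (running total 8)
  island: not matched, +0
  ending: not matched, +0
  crossover: not matched, +0
  trifurcation: matched, +6 (running total 14)
Total score = 14
Threshold = 18; verdict = inconclusive

14


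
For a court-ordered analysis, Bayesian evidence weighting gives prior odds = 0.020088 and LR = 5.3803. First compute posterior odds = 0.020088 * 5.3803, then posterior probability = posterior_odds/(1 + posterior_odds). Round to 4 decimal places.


Bayesian evidence evaluation:
Posterior odds = prior_odds * LR = 0.020088 * 5.3803 = 0.1080795
Posterior probability = posterior_odds / (1 + posterior_odds)
= 0.1080795 / (1 + 0.1080795)
= 0.1080795 / 1.1080795
= 0.0975

0.0975


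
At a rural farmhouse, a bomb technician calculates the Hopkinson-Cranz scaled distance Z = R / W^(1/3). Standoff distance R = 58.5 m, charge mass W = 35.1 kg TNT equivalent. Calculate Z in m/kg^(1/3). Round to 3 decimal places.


Scaled distance calculation:
W^(1/3) = 35.1^(1/3) = 3.274179
Z = R / W^(1/3) = 58.5 / 3.274179
Z = 17.867 m/kg^(1/3)

17.867


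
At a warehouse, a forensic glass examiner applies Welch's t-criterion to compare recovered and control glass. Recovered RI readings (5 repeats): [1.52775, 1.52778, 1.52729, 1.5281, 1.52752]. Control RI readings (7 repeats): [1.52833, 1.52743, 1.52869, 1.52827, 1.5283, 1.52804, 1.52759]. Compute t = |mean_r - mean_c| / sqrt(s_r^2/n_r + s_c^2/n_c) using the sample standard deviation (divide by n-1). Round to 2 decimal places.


Welch's t-criterion for glass RI comparison:
Recovered mean = sum / n_r = 7.63844 / 5 = 1.527688
Control mean = sum / n_c = 10.69665 / 7 = 1.5280929
Recovered sample variance s_r^2 = 9.217e-08
Control sample variance s_c^2 = 1.97024e-07
Welch SE (unpooled) = sqrt(s_r^2/n_r + s_c^2/n_c) = sqrt(1.8434e-08 + 2.81463e-08) = sqrt(4.65803e-08) = 0.000215825
|mean_r - mean_c| = 0.000404857
t = 0.000404857 / 0.000215825 = 1.88

1.88


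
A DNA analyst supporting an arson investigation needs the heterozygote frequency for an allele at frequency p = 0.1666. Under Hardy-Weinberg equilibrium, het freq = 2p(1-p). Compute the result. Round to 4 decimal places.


Hardy-Weinberg heterozygote frequency:
q = 1 - p = 1 - 0.1666 = 0.8334
2pq = 2 * 0.1666 * 0.8334 = 0.2777

0.2777


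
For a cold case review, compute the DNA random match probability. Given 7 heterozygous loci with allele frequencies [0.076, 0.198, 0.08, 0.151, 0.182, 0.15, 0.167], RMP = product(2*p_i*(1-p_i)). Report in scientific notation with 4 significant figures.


Computing RMP for 7 loci:
Locus 1: 2 * 0.076 * 0.924 = 0.140448
Locus 2: 2 * 0.198 * 0.802 = 0.317592
Locus 3: 2 * 0.08 * 0.92 = 0.1472
Locus 4: 2 * 0.151 * 0.849 = 0.256398
Locus 5: 2 * 0.182 * 0.818 = 0.297752
Locus 6: 2 * 0.15 * 0.85 = 0.255
Locus 7: 2 * 0.167 * 0.833 = 0.278222
RMP = 3.556e-05

3.556e-05


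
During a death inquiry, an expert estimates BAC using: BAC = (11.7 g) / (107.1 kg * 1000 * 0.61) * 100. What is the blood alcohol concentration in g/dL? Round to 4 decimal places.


Applying the Widmark formula:
BAC = (dose_g / (body_wt * 1000 * r)) * 100
Denominator = 107.1 * 1000 * 0.61 = 65331
BAC = (11.7 / 65331) * 100
BAC = 0.0179 g/dL

0.0179


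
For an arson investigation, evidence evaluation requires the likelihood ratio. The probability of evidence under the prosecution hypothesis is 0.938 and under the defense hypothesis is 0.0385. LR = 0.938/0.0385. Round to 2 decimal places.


Likelihood ratio calculation:
LR = P(E|Hp) / P(E|Hd)
LR = 0.938 / 0.0385
LR = 24.36

24.36


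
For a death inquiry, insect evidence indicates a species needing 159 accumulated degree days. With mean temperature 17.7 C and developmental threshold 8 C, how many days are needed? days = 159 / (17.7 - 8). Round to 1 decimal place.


Insect development time:
Effective temperature = avg_temp - T_base = 17.7 - 8 = 9.7 C
Days = ADD / effective_temp = 159 / 9.7 = 16.4 days

16.4


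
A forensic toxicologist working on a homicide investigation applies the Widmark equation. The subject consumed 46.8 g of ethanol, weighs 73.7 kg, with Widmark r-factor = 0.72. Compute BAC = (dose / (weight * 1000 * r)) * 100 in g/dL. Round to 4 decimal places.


Applying the Widmark formula:
BAC = (dose_g / (body_wt * 1000 * r)) * 100
Denominator = 73.7 * 1000 * 0.72 = 53064
BAC = (46.8 / 53064) * 100
BAC = 0.0882 g/dL

0.0882


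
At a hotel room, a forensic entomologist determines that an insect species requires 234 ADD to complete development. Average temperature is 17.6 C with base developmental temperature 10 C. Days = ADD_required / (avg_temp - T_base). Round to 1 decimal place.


Insect development time:
Effective temperature = avg_temp - T_base = 17.6 - 10 = 7.6 C
Days = ADD / effective_temp = 234 / 7.6 = 30.8 days

30.8


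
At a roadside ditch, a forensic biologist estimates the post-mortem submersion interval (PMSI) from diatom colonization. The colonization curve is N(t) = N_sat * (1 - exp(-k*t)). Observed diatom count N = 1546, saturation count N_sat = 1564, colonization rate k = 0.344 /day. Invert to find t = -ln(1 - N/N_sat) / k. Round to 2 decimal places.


PMSI from diatom colonization curve:
N / N_sat = 1546 / 1564 = 0.988491
1 - N/N_sat = 0.011509
ln(1 - N/N_sat) = -4.464626
t = -ln(1 - N/N_sat) / k = -(-4.464626) / 0.344 = 12.98 days

12.98


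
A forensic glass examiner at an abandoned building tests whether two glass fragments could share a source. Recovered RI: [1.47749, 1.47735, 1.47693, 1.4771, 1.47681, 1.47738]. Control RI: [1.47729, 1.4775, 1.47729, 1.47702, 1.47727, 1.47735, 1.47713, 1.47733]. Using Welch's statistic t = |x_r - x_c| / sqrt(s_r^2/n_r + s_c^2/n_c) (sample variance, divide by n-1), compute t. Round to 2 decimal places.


Welch's t-criterion for glass RI comparison:
Recovered mean = sum / n_r = 8.86306 / 6 = 1.4771767
Control mean = sum / n_c = 11.81818 / 8 = 1.4772725
Recovered sample variance s_r^2 = 7.41467e-08
Control sample variance s_c^2 = 2.08214e-08
Welch SE (unpooled) = sqrt(s_r^2/n_r + s_c^2/n_c) = sqrt(1.23578e-08 + 2.60268e-09) = sqrt(1.49605e-08) = 0.000122313
|mean_r - mean_c| = 9.58333e-05
t = 9.58333e-05 / 0.000122313 = 0.78

0.78


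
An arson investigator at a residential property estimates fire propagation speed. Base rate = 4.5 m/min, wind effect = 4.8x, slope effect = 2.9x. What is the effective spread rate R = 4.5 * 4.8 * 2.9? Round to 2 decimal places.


Fire spread rate calculation:
R = R0 * wind_factor * slope_factor
= 4.5 * 4.8 * 2.9
= 21.6 * 2.9
= 62.64 m/min

62.64


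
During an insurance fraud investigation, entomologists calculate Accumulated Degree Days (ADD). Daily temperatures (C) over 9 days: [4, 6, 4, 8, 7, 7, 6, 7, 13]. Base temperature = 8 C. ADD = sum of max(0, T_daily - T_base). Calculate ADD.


Computing ADD day by day:
Day 1: max(0, 4 - 8) = 0
Day 2: max(0, 6 - 8) = 0
Day 3: max(0, 4 - 8) = 0
Day 4: max(0, 8 - 8) = 0
Day 5: max(0, 7 - 8) = 0
Day 6: max(0, 7 - 8) = 0
Day 7: max(0, 6 - 8) = 0
Day 8: max(0, 7 - 8) = 0
Day 9: max(0, 13 - 8) = 5
Total ADD = 5

5


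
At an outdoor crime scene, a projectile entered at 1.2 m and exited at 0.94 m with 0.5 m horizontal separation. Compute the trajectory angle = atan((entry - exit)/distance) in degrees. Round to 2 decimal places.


Bullet trajectory angle:
Height difference = 1.2 - 0.94 = 0.26 m
angle = atan(0.26 / 0.5)
angle = atan(0.52)
angle = 27.47 degrees

27.47


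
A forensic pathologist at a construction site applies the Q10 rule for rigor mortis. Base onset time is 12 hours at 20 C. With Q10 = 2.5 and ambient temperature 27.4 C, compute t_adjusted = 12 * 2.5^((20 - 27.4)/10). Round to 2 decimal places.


Rigor mortis time adjustment:
Exponent = (T_ref - T_actual) / 10 = (20 - 27.4) / 10 = -0.74
Q10 factor = 2.5^-0.74 = 0.5076
t_adjusted = 12 * 0.5076 = 6.09 hours

6.09


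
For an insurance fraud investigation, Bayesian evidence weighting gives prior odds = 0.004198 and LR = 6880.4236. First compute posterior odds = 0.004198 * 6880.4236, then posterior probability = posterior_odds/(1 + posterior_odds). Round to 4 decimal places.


Bayesian evidence evaluation:
Posterior odds = prior_odds * LR = 0.004198 * 6880.4236 = 28.88402
Posterior probability = posterior_odds / (1 + posterior_odds)
= 28.88402 / (1 + 28.88402)
= 28.88402 / 29.88402
= 0.9665

0.9665


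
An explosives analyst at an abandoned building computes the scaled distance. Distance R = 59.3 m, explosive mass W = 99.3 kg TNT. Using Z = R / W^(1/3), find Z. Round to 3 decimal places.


Scaled distance calculation:
W^(1/3) = 99.3^(1/3) = 4.630733
Z = R / W^(1/3) = 59.3 / 4.630733
Z = 12.806 m/kg^(1/3)

12.806


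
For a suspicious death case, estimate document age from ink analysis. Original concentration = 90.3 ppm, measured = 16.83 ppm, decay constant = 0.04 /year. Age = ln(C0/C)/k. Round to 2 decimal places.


Document age estimation:
C0/C = 90.3 / 16.83 = 5.365419
ln(C0/C) = 1.679974
t = 1.679974 / 0.04 = 42.00 years

42.00


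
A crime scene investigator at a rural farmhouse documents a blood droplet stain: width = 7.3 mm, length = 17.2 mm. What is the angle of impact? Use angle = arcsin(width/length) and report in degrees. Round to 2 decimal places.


Blood spatter impact angle calculation:
width / length = 7.3 / 17.2 = 0.424419
angle = arcsin(0.424419)
angle = 25.11 degrees

25.11


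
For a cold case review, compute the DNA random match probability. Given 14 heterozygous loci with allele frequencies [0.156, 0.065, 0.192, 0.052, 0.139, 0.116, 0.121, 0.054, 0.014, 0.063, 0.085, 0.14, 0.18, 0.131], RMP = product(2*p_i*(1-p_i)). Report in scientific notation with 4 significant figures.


Computing RMP for 14 loci:
Locus 1: 2 * 0.156 * 0.844 = 0.263328
Locus 2: 2 * 0.065 * 0.935 = 0.12155
Locus 3: 2 * 0.192 * 0.808 = 0.310272
Locus 4: 2 * 0.052 * 0.948 = 0.098592
Locus 5: 2 * 0.139 * 0.861 = 0.239358
Locus 6: 2 * 0.116 * 0.884 = 0.205088
Locus 7: 2 * 0.121 * 0.879 = 0.212718
Locus 8: 2 * 0.054 * 0.946 = 0.102168
Locus 9: 2 * 0.014 * 0.986 = 0.027608
Locus 10: 2 * 0.063 * 0.937 = 0.118062
Locus 11: 2 * 0.085 * 0.915 = 0.15555
Locus 12: 2 * 0.14 * 0.86 = 0.2408
Locus 13: 2 * 0.18 * 0.82 = 0.2952
Locus 14: 2 * 0.131 * 0.869 = 0.227678
RMP = 8.571e-12

8.571e-12


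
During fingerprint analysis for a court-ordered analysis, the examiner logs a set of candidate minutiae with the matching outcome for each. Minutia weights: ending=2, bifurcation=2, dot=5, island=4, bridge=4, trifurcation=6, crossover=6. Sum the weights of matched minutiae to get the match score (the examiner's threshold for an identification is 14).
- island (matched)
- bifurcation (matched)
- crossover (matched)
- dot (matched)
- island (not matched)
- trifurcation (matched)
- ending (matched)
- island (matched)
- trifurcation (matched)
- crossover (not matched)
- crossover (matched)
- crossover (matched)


Weighted minutiae match score:
  island: matched, +4 (running total 4)
  bifurcation: matched, +2 (running total 6)
  crossover: matched, +6 (running total 12)
  dot: matched, +5 (running total 17)
  island: not matched, +0
  trifurcation: matched, +6 (running total 23)
  ending: matched, +2 (running total 25)
  island: matched, +4 (running total 29)
  trifurcation: matched, +6 (running total 35)
  crossover: not matched, +0
  crossover: matched, +6 (running total 41)
  crossover: matched, +6 (running total 47)
Total score = 47
Threshold = 14; verdict = identification

47


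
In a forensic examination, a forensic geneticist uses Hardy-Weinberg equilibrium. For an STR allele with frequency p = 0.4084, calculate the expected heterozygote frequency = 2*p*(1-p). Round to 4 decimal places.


Hardy-Weinberg heterozygote frequency:
q = 1 - p = 1 - 0.4084 = 0.5916
2pq = 2 * 0.4084 * 0.5916 = 0.4832

0.4832


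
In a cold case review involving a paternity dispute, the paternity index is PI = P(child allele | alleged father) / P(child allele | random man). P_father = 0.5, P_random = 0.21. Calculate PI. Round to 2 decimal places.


Paternity Index calculation:
PI = P(allele|father) / P(allele|random)
PI = 0.5 / 0.21
PI = 2.38

2.38


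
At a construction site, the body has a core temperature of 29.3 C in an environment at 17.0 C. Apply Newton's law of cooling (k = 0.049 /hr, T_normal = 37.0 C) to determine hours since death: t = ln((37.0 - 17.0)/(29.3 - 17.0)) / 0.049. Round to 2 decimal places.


Using Newton's law of cooling:
t = ln((T_normal - T_ambient) / (T_body - T_ambient)) / k
T_normal - T_ambient = 20.0
T_body - T_ambient = 12.3
Ratio = 1.626016
ln(ratio) = 0.486133
t = 0.486133 / 0.049 = 9.92 hours

9.92


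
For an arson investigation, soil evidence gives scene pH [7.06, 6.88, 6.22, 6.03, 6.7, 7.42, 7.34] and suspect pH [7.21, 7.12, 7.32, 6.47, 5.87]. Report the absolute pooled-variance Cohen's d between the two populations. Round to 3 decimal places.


Pooled-variance Cohen's d for soil pH comparison:
Scene mean = 47.65 / 7 = 6.807143
Suspect mean = 33.99 / 5 = 6.798
Scene sample variance s_s^2 = 0.28149
Suspect sample variance s_c^2 = 0.37867
Pooled variance = ((n_s-1)*s_s^2 + (n_c-1)*s_c^2) / (n_s + n_c - 2) = 0.320362
Pooled SD = sqrt(0.320362) = 0.566005
Mean difference = 0.009143
|d| = |0.009143| / 0.566005 = 0.016

0.016


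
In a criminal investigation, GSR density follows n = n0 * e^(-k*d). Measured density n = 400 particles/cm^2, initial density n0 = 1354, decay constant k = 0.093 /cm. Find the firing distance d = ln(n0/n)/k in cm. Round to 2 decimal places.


GSR distance calculation:
n0/n = 1354 / 400 = 3.385
ln(n0/n) = 1.219354
d = 1.219354 / 0.093 = 13.11 cm

13.11


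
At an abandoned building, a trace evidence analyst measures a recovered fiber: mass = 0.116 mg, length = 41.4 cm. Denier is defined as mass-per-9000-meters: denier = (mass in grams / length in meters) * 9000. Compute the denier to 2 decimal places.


Denier calculation:
Mass in grams = 0.116 mg / 1000 = 0.000116 g
Length in meters = 41.4 cm / 100 = 0.414 m
Linear density = mass / length = 0.000116 / 0.414 = 0.00028019 g/m
Denier = (g/m) * 9000 = 0.00028019 * 9000 = 2.52

2.52


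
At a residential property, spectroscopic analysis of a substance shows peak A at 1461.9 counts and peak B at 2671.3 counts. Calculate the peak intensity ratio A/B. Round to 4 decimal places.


Spectral peak ratio:
Peak A = 1461.9 counts
Peak B = 2671.3 counts
Ratio = 1461.9 / 2671.3 = 0.5473

0.5473


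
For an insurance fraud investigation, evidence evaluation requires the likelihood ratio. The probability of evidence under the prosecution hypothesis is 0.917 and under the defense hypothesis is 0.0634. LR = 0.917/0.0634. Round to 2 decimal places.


Likelihood ratio calculation:
LR = P(E|Hp) / P(E|Hd)
LR = 0.917 / 0.0634
LR = 14.46

14.46


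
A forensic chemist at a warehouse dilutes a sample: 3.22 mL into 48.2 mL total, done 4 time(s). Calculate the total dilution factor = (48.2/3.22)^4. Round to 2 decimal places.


Dilution factor calculation:
Single dilution = V_total / V_sample = 48.2 / 3.22 ≈ 14.968944
Number of dilutions = 4
Total DF = (48.2 / 3.22)^4 (full precision, rounded at the end) = 50207.05

50207.05


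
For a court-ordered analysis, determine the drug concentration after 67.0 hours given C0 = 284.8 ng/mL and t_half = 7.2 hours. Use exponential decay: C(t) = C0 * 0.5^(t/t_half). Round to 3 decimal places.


Drug concentration decay:
Number of half-lives = t / t_half = 67.0 / 7.2 = 9.305556
Decay factor = 0.5^9.305556 = 0.00158033
C(t) = 284.8 * 0.00158033 = 0.450 ng/mL

0.450


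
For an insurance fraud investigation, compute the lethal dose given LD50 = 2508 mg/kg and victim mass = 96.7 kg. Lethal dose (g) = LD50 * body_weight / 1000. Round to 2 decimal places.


Lethal dose calculation:
Lethal dose = LD50 * body_weight / 1000
= 2508 * 96.7 / 1000
= 242523.6 / 1000
= 242.52 g

242.52


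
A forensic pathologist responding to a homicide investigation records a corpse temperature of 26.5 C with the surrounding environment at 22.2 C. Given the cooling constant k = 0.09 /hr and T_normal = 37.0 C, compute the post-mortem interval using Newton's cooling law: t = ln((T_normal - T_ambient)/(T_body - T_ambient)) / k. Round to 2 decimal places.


Using Newton's law of cooling:
t = ln((T_normal - T_ambient) / (T_body - T_ambient)) / k
T_normal - T_ambient = 14.8
T_body - T_ambient = 4.3
Ratio = 3.44186
ln(ratio) = 1.236012
t = 1.236012 / 0.09 = 13.73 hours

13.73


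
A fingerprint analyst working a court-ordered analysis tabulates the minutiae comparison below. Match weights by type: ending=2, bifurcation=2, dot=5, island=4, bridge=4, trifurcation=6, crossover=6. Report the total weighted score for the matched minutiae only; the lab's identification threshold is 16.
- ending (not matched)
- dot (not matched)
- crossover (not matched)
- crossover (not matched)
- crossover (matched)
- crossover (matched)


Weighted minutiae match score:
  ending: not matched, +0
  dot: not matched, +0
  crossover: not matched, +0
  crossover: not matched, +0
  crossover: matched, +6 (running total 6)
  crossover: matched, +6 (running total 12)
Total score = 12
Threshold = 16; verdict = inconclusive

12


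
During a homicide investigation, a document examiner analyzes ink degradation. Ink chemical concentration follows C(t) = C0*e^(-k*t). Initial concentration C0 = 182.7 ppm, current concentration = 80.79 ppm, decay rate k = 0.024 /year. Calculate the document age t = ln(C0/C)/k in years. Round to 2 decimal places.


Document age estimation:
C0/C = 182.7 / 80.79 = 2.261418
ln(C0/C) = 0.815992
t = 0.815992 / 0.024 = 34.00 years

34.00


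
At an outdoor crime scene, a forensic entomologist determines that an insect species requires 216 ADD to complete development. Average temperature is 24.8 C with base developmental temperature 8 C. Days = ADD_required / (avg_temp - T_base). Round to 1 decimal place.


Insect development time:
Effective temperature = avg_temp - T_base = 24.8 - 8 = 16.8 C
Days = ADD / effective_temp = 216 / 16.8 = 12.9 days

12.9


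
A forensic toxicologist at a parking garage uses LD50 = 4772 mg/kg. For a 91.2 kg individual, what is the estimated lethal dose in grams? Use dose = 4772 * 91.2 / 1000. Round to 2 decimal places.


Lethal dose calculation:
Lethal dose = LD50 * body_weight / 1000
= 4772 * 91.2 / 1000
= 435206.4 / 1000
= 435.21 g

435.21


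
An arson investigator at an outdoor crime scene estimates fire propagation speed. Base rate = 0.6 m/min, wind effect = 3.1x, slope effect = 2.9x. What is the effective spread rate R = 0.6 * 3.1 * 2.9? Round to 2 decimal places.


Fire spread rate calculation:
R = R0 * wind_factor * slope_factor
= 0.6 * 3.1 * 2.9
= 1.86 * 2.9
= 5.39 m/min

5.39


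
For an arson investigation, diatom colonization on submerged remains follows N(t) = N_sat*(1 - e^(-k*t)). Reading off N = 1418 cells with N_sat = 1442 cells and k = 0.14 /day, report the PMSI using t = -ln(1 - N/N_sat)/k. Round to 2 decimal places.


PMSI from diatom colonization curve:
N / N_sat = 1418 / 1442 = 0.983356
1 - N/N_sat = 0.016644
ln(1 - N/N_sat) = -4.095705
t = -ln(1 - N/N_sat) / k = -(-4.095705) / 0.14 = 29.26 days

29.26


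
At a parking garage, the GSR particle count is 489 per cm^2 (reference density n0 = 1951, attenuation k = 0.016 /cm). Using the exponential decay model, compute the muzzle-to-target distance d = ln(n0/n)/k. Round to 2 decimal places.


GSR distance calculation:
n0/n = 1951 / 489 = 3.989775
ln(n0/n) = 1.383735
d = 1.383735 / 0.016 = 86.48 cm

86.48


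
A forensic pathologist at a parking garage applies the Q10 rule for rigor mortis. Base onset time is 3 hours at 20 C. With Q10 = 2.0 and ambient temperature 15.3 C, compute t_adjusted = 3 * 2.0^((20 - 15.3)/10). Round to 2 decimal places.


Rigor mortis time adjustment:
Exponent = (T_ref - T_actual) / 10 = (20 - 15.3) / 10 = 0.47
Q10 factor = 2.0^0.47 = 1.38511
t_adjusted = 3 * 1.38511 = 4.16 hours

4.16


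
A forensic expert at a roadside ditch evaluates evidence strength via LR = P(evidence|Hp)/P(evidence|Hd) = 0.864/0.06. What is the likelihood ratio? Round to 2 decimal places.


Likelihood ratio calculation:
LR = P(E|Hp) / P(E|Hd)
LR = 0.864 / 0.06
LR = 14.40

14.40


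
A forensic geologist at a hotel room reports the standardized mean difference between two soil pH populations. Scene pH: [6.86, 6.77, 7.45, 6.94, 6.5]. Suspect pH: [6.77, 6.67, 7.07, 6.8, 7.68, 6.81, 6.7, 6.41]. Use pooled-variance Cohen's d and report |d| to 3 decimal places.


Pooled-variance Cohen's d for soil pH comparison:
Scene mean = 34.52 / 5 = 6.904
Suspect mean = 54.91 / 8 = 6.86375
Scene sample variance s_s^2 = 0.12063
Suspect sample variance s_c^2 = 0.142112
Pooled variance = ((n_s-1)*s_s^2 + (n_c-1)*s_c^2) / (n_s + n_c - 2) = 0.134301
Pooled SD = sqrt(0.134301) = 0.366471
Mean difference = 0.04025
|d| = |0.04025| / 0.366471 = 0.110

0.110


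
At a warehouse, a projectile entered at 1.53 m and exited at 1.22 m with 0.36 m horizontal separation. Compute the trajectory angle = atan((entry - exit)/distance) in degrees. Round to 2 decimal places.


Bullet trajectory angle:
Height difference = 1.53 - 1.22 = 0.31 m
angle = atan(0.31 / 0.36)
angle = atan(0.861111)
angle = 40.73 degrees

40.73


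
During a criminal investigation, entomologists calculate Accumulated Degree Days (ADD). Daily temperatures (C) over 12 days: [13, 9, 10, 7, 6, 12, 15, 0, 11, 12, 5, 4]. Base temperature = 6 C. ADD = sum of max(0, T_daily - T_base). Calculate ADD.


Computing ADD day by day:
Day 1: max(0, 13 - 6) = 7
Day 2: max(0, 9 - 6) = 3
Day 3: max(0, 10 - 6) = 4
Day 4: max(0, 7 - 6) = 1
Day 5: max(0, 6 - 6) = 0
Day 6: max(0, 12 - 6) = 6
Day 7: max(0, 15 - 6) = 9
Day 8: max(0, 0 - 6) = 0
Day 9: max(0, 11 - 6) = 5
Day 10: max(0, 12 - 6) = 6
Day 11: max(0, 5 - 6) = 0
Day 12: max(0, 4 - 6) = 0
Total ADD = 41

41


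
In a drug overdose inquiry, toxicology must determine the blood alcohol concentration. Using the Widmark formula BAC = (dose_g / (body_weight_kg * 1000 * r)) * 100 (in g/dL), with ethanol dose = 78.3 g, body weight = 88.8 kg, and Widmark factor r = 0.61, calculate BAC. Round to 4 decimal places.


Applying the Widmark formula:
BAC = (dose_g / (body_wt * 1000 * r)) * 100
Denominator = 88.8 * 1000 * 0.61 = 54168
BAC = (78.3 / 54168) * 100
BAC = 0.1446 g/dL

0.1446


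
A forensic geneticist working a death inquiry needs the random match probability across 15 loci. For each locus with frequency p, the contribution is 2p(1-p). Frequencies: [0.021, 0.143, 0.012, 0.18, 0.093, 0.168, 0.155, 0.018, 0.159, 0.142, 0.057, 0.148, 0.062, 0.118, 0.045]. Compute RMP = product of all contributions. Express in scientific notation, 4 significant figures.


Computing RMP for 15 loci:
Locus 1: 2 * 0.021 * 0.979 = 0.041118
Locus 2: 2 * 0.143 * 0.857 = 0.245102
Locus 3: 2 * 0.012 * 0.988 = 0.023712
Locus 4: 2 * 0.18 * 0.82 = 0.2952
Locus 5: 2 * 0.093 * 0.907 = 0.168702
Locus 6: 2 * 0.168 * 0.832 = 0.279552
Locus 7: 2 * 0.155 * 0.845 = 0.26195
Locus 8: 2 * 0.018 * 0.982 = 0.035352
Locus 9: 2 * 0.159 * 0.841 = 0.267438
Locus 10: 2 * 0.142 * 0.858 = 0.243672
Locus 11: 2 * 0.057 * 0.943 = 0.107502
Locus 12: 2 * 0.148 * 0.852 = 0.252192
Locus 13: 2 * 0.062 * 0.938 = 0.116312
Locus 14: 2 * 0.118 * 0.882 = 0.208152
Locus 15: 2 * 0.045 * 0.955 = 0.08595
RMP = 1.133e-13

1.133e-13


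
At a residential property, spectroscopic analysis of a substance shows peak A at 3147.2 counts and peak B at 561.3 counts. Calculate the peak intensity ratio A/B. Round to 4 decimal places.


Spectral peak ratio:
Peak A = 3147.2 counts
Peak B = 561.3 counts
Ratio = 3147.2 / 561.3 = 5.6070

5.6070


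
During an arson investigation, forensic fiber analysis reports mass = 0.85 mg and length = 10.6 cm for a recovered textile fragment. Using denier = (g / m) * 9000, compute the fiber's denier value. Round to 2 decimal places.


Denier calculation:
Mass in grams = 0.85 mg / 1000 = 0.00085 g
Length in meters = 10.6 cm / 100 = 0.106 m
Linear density = mass / length = 0.00085 / 0.106 = 0.00801887 g/m
Denier = (g/m) * 9000 = 0.00801887 * 9000 = 72.17

72.17


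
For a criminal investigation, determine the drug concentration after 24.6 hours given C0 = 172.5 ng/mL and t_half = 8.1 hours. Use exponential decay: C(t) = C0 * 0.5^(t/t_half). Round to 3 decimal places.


Drug concentration decay:
Number of half-lives = t / t_half = 24.6 / 8.1 = 3.037037
Decay factor = 0.5^3.037037 = 0.12183183
C(t) = 172.5 * 0.12183183 = 21.016 ng/mL

21.016


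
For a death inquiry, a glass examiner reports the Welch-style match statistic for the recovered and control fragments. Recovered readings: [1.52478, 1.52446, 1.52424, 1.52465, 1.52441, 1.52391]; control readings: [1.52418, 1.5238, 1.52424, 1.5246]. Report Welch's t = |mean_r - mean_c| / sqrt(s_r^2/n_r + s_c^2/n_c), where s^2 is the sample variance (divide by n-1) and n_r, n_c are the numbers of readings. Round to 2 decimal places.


Welch's t-criterion for glass RI comparison:
Recovered mean = sum / n_r = 9.14645 / 6 = 1.5244083
Control mean = sum / n_c = 6.09682 / 4 = 1.524205
Recovered sample variance s_r^2 = 9.51767e-08
Control sample variance s_c^2 = 1.073e-07
Welch SE (unpooled) = sqrt(s_r^2/n_r + s_c^2/n_c) = sqrt(1.58628e-08 + 2.6825e-08) = sqrt(4.26878e-08) = 0.00020661
|mean_r - mean_c| = 0.000203333
t = 0.000203333 / 0.00020661 = 0.98

0.98


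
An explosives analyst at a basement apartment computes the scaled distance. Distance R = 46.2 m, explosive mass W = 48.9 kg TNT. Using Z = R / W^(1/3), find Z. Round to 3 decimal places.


Scaled distance calculation:
W^(1/3) = 48.9^(1/3) = 3.656815
Z = R / W^(1/3) = 46.2 / 3.656815
Z = 12.634 m/kg^(1/3)

12.634
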